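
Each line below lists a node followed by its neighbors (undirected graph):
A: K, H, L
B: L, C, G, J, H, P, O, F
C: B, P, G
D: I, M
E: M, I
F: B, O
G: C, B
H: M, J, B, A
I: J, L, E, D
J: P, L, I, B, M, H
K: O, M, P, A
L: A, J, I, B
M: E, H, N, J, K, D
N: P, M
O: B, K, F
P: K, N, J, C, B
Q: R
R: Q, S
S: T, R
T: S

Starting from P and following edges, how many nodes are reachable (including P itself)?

16

BFS from P visits: P, K, N, J, C, B, O, M, A, L, I, H, G, F, E, D
Reachable nodes: 16 of 20 total.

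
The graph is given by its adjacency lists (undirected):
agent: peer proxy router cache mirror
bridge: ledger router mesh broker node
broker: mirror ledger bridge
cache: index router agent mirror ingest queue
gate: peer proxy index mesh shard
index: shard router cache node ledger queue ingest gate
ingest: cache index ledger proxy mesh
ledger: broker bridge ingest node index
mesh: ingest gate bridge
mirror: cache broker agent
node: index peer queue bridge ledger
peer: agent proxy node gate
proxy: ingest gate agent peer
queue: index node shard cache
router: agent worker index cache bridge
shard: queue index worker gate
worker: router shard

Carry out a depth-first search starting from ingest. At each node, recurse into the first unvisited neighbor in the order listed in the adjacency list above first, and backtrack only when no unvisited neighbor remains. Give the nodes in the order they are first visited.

ingest cache index shard queue node peer agent proxy gate mesh bridge ledger broker mirror router worker

Visit ingest
ingest → cache
cache → index
index → shard
shard → queue
queue → node
node → peer
peer → agent
agent → proxy
proxy → gate
gate → mesh
mesh → bridge
bridge → ledger
ledger → broker
broker → mirror
bridge → router
router → worker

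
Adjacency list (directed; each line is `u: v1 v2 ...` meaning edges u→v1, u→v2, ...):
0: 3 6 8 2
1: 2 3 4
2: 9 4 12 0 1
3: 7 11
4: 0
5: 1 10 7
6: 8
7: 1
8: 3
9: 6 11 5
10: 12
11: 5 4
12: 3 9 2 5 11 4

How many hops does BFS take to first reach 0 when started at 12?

2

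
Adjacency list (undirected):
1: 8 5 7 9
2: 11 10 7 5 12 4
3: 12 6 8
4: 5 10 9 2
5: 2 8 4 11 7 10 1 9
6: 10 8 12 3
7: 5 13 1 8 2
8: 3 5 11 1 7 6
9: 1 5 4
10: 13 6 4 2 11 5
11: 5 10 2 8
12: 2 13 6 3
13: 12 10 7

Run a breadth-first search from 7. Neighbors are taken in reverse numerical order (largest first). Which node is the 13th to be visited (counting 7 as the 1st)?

Visit 7; enqueue 13, 8, 5, 2, 1 → queue [13, 8, 5, 2, 1]
Visit 13; enqueue 12, 10 → queue [8, 5, 2, 1, 12, 10]
Visit 8; enqueue 11, 6, 3 → queue [5, 2, 1, 12, 10, 11, 6, 3]
Visit 5; enqueue 9, 4 → queue [2, 1, 12, 10, 11, 6, 3, 9, 4]
Visit 2 → queue [1, 12, 10, 11, 6, 3, 9, 4]
Visit 1 → queue [12, 10, 11, 6, 3, 9, 4]
Visit 12 → queue [10, 11, 6, 3, 9, 4]
Visit 10 → queue [11, 6, 3, 9, 4]
Visit 11 → queue [6, 3, 9, 4]
Visit 6 → queue [3, 9, 4]
Visit 3 → queue [9, 4]
Visit 9 → queue [4]
Visit 4 → queue []

Visit order: 7, 13, 8, 5, 2, 1, 12, 10, 11, 6, 3, 9, 4

4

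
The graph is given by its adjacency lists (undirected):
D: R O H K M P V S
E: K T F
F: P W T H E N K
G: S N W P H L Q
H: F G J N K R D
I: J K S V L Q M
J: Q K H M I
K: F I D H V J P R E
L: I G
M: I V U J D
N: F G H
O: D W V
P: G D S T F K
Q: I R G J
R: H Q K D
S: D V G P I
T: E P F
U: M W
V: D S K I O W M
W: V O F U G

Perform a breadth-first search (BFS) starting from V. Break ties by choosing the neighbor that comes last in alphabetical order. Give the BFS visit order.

Visit V; enqueue W, S, O, M, K, I, D → queue [W, S, O, M, K, I, D]
Visit W; enqueue U, G, F → queue [S, O, M, K, I, D, U, G, F]
Visit S; enqueue P → queue [O, M, K, I, D, U, G, F, P]
Visit O → queue [M, K, I, D, U, G, F, P]
Visit M; enqueue J → queue [K, I, D, U, G, F, P, J]
Visit K; enqueue R, H, E → queue [I, D, U, G, F, P, J, R, H, E]
Visit I; enqueue Q, L → queue [D, U, G, F, P, J, R, H, E, Q, L]
Visit D → queue [U, G, F, P, J, R, H, E, Q, L]
Visit U → queue [G, F, P, J, R, H, E, Q, L]
Visit G; enqueue N → queue [F, P, J, R, H, E, Q, L, N]
Visit F; enqueue T → queue [P, J, R, H, E, Q, L, N, T]
Visit P → queue [J, R, H, E, Q, L, N, T]
Visit J → queue [R, H, E, Q, L, N, T]
Visit R → queue [H, E, Q, L, N, T]
Visit H → queue [E, Q, L, N, T]
Visit E → queue [Q, L, N, T]
Visit Q → queue [L, N, T]
Visit L → queue [N, T]
Visit N → queue [T]
Visit T → queue []

V → W → S → O → M → K → I → D → U → G → F → P → J → R → H → E → Q → L → N → T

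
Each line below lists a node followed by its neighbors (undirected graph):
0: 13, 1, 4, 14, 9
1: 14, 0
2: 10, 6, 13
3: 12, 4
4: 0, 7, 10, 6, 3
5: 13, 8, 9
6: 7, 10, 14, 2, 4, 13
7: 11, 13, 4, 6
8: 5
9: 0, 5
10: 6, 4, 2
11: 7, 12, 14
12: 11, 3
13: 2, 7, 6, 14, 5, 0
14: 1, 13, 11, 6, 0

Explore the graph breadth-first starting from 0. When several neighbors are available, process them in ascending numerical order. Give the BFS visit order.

0 1 4 9 13 14 3 6 7 10 5 2 11 12 8

Visit 0; enqueue 1, 4, 9, 13, 14 → queue [1, 4, 9, 13, 14]
Visit 1 → queue [4, 9, 13, 14]
Visit 4; enqueue 3, 6, 7, 10 → queue [9, 13, 14, 3, 6, 7, 10]
Visit 9; enqueue 5 → queue [13, 14, 3, 6, 7, 10, 5]
Visit 13; enqueue 2 → queue [14, 3, 6, 7, 10, 5, 2]
Visit 14; enqueue 11 → queue [3, 6, 7, 10, 5, 2, 11]
Visit 3; enqueue 12 → queue [6, 7, 10, 5, 2, 11, 12]
Visit 6 → queue [7, 10, 5, 2, 11, 12]
Visit 7 → queue [10, 5, 2, 11, 12]
Visit 10 → queue [5, 2, 11, 12]
Visit 5; enqueue 8 → queue [2, 11, 12, 8]
Visit 2 → queue [11, 12, 8]
Visit 11 → queue [12, 8]
Visit 12 → queue [8]
Visit 8 → queue []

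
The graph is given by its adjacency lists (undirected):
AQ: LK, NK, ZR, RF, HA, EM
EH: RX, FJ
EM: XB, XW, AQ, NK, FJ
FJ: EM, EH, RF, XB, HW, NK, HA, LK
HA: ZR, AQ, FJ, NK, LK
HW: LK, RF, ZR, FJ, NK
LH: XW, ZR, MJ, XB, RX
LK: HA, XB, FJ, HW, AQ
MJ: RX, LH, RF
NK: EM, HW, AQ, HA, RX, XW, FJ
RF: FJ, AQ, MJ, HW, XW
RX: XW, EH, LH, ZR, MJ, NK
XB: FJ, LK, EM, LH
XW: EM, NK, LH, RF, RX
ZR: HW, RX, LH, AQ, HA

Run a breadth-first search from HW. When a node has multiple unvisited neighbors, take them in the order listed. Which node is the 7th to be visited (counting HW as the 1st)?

HA

Visit HW; enqueue LK, RF, ZR, FJ, NK → queue [LK, RF, ZR, FJ, NK]
Visit LK; enqueue HA, XB, AQ → queue [RF, ZR, FJ, NK, HA, XB, AQ]
Visit RF; enqueue MJ, XW → queue [ZR, FJ, NK, HA, XB, AQ, MJ, XW]
Visit ZR; enqueue RX, LH → queue [FJ, NK, HA, XB, AQ, MJ, XW, RX, LH]
Visit FJ; enqueue EM, EH → queue [NK, HA, XB, AQ, MJ, XW, RX, LH, EM, EH]
Visit NK → queue [HA, XB, AQ, MJ, XW, RX, LH, EM, EH]
Visit HA → queue [XB, AQ, MJ, XW, RX, LH, EM, EH]
Visit XB → queue [AQ, MJ, XW, RX, LH, EM, EH]
Visit AQ → queue [MJ, XW, RX, LH, EM, EH]
Visit MJ → queue [XW, RX, LH, EM, EH]
Visit XW → queue [RX, LH, EM, EH]
Visit RX → queue [LH, EM, EH]
Visit LH → queue [EM, EH]
Visit EM → queue [EH]
Visit EH → queue []

Visit order: HW, LK, RF, ZR, FJ, NK, HA, XB, AQ, MJ, XW, RX, LH, EM, EH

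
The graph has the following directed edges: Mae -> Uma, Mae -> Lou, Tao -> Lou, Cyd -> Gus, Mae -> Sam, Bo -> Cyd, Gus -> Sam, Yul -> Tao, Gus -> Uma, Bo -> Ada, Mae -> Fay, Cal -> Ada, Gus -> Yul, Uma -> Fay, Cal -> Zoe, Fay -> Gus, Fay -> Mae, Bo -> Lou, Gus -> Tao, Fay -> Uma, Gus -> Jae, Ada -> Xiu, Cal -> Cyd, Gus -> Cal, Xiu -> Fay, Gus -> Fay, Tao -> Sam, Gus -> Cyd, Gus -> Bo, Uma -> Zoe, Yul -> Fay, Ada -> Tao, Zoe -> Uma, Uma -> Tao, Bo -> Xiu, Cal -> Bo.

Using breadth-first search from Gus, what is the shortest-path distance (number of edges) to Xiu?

2

Level 0: Gus
Level 1: Bo, Cal, Cyd, Fay, Jae, Sam, Tao, Uma, Yul
Level 2: Ada, Lou, Mae, Xiu, Zoe
Xiu first appears at level 2.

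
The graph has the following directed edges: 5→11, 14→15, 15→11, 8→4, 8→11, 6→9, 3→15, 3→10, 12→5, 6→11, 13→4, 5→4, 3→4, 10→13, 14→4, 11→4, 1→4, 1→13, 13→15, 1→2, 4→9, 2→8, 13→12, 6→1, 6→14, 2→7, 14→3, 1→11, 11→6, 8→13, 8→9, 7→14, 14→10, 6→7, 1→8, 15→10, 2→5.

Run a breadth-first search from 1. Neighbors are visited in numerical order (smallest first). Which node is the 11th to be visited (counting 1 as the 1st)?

12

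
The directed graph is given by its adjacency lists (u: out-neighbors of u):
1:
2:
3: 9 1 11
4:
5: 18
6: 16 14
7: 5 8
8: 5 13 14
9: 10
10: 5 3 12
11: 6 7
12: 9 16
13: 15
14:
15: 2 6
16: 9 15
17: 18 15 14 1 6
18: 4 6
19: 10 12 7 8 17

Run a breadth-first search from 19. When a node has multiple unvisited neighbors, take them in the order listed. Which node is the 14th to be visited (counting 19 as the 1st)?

Visit 19; enqueue 10, 12, 7, 8, 17 → queue [10, 12, 7, 8, 17]
Visit 10; enqueue 5, 3 → queue [12, 7, 8, 17, 5, 3]
Visit 12; enqueue 9, 16 → queue [7, 8, 17, 5, 3, 9, 16]
Visit 7 → queue [8, 17, 5, 3, 9, 16]
Visit 8; enqueue 13, 14 → queue [17, 5, 3, 9, 16, 13, 14]
Visit 17; enqueue 18, 15, 1, 6 → queue [5, 3, 9, 16, 13, 14, 18, 15, 1, 6]
Visit 5 → queue [3, 9, 16, 13, 14, 18, 15, 1, 6]
Visit 3; enqueue 11 → queue [9, 16, 13, 14, 18, 15, 1, 6, 11]
Visit 9 → queue [16, 13, 14, 18, 15, 1, 6, 11]
Visit 16 → queue [13, 14, 18, 15, 1, 6, 11]
Visit 13 → queue [14, 18, 15, 1, 6, 11]
Visit 14 → queue [18, 15, 1, 6, 11]
Visit 18; enqueue 4 → queue [15, 1, 6, 11, 4]
Visit 15; enqueue 2 → queue [1, 6, 11, 4, 2]
Visit 1 → queue [6, 11, 4, 2]
Visit 6 → queue [11, 4, 2]
Visit 11 → queue [4, 2]
Visit 4 → queue [2]
Visit 2 → queue []

Visit order: 19, 10, 12, 7, 8, 17, 5, 3, 9, 16, 13, 14, 18, 15, 1, 6, 11, 4, 2

15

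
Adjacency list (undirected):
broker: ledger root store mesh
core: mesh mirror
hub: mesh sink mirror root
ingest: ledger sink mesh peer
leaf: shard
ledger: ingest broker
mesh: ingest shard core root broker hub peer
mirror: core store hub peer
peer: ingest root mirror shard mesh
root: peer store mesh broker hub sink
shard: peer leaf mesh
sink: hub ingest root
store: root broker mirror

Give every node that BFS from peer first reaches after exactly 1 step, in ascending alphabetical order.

ingest, mesh, mirror, root, shard

Level 0: peer
Level 1: ingest, mesh, mirror, root, shard
Level 2: broker, core, hub, leaf, ledger, sink, store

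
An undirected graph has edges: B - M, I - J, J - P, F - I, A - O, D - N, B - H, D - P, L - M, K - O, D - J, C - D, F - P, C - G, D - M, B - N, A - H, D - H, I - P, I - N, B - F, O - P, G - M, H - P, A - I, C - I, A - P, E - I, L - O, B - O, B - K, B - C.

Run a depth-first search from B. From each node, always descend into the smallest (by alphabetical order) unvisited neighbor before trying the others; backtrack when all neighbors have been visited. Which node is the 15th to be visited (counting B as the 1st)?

G

Visit B
B → C
C → D
D → H
H → A
A → I
I → E
I → F
F → P
P → J
P → O
O → K
O → L
L → M
M → G
I → N

Visit order: B, C, D, H, A, I, E, F, P, J, O, K, L, M, G, N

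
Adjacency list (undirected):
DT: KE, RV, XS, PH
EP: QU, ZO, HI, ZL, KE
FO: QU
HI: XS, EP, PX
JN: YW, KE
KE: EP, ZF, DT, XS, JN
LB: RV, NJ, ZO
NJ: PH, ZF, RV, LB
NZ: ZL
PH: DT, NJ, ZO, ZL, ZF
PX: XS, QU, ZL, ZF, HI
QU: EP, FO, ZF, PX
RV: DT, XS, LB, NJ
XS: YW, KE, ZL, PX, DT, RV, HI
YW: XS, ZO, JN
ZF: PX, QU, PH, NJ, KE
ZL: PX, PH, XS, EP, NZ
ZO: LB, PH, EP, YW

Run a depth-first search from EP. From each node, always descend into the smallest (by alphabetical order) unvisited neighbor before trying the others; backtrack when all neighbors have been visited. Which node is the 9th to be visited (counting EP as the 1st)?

PH

Visit EP
EP → HI
HI → PX
PX → QU
QU → FO
QU → ZF
ZF → KE
KE → DT
DT → PH
PH → NJ
NJ → LB
LB → RV
RV → XS
XS → YW
YW → JN
YW → ZO
XS → ZL
ZL → NZ

Visit order: EP, HI, PX, QU, FO, ZF, KE, DT, PH, NJ, LB, RV, XS, YW, JN, ZO, ZL, NZ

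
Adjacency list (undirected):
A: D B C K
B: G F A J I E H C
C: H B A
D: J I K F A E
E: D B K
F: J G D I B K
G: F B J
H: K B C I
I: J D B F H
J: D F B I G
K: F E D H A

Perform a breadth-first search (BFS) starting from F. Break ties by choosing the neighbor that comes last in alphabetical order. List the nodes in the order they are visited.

F, K, J, I, G, D, B, H, E, A, C

Visit F; enqueue K, J, I, G, D, B → queue [K, J, I, G, D, B]
Visit K; enqueue H, E, A → queue [J, I, G, D, B, H, E, A]
Visit J → queue [I, G, D, B, H, E, A]
Visit I → queue [G, D, B, H, E, A]
Visit G → queue [D, B, H, E, A]
Visit D → queue [B, H, E, A]
Visit B; enqueue C → queue [H, E, A, C]
Visit H → queue [E, A, C]
Visit E → queue [A, C]
Visit A → queue [C]
Visit C → queue []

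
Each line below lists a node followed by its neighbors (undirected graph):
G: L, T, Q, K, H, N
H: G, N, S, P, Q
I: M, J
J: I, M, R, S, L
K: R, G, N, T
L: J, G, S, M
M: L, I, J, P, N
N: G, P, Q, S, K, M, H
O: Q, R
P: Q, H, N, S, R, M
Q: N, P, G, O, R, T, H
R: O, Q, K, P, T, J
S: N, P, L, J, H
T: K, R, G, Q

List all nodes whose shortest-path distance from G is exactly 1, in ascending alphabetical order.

H, K, L, N, Q, T

Level 0: G
Level 1: H, K, L, N, Q, T
Level 2: J, M, O, P, R, S
Level 3: I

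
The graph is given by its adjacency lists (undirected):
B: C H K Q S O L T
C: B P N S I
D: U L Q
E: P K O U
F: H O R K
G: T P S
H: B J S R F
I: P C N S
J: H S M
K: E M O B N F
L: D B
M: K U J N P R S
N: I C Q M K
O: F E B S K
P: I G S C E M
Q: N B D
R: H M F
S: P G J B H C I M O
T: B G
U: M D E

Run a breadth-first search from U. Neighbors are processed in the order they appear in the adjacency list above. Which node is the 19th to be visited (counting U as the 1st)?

Visit U; enqueue M, D, E → queue [M, D, E]
Visit M; enqueue K, J, N, P, R, S → queue [D, E, K, J, N, P, R, S]
Visit D; enqueue L, Q → queue [E, K, J, N, P, R, S, L, Q]
Visit E; enqueue O → queue [K, J, N, P, R, S, L, Q, O]
Visit K; enqueue B, F → queue [J, N, P, R, S, L, Q, O, B, F]
Visit J; enqueue H → queue [N, P, R, S, L, Q, O, B, F, H]
Visit N; enqueue I, C → queue [P, R, S, L, Q, O, B, F, H, I, C]
Visit P; enqueue G → queue [R, S, L, Q, O, B, F, H, I, C, G]
Visit R → queue [S, L, Q, O, B, F, H, I, C, G]
Visit S → queue [L, Q, O, B, F, H, I, C, G]
Visit L → queue [Q, O, B, F, H, I, C, G]
Visit Q → queue [O, B, F, H, I, C, G]
Visit O → queue [B, F, H, I, C, G]
Visit B; enqueue T → queue [F, H, I, C, G, T]
Visit F → queue [H, I, C, G, T]
Visit H → queue [I, C, G, T]
Visit I → queue [C, G, T]
Visit C → queue [G, T]
Visit G → queue [T]
Visit T → queue []

Visit order: U, M, D, E, K, J, N, P, R, S, L, Q, O, B, F, H, I, C, G, T

G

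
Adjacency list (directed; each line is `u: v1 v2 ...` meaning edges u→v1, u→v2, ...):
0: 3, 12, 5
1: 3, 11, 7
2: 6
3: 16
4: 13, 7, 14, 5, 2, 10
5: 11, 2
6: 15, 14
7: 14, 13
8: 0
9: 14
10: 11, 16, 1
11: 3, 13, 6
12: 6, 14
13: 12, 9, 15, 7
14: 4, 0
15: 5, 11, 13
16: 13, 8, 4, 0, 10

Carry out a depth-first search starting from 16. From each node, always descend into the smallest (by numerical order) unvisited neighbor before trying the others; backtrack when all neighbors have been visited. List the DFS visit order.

16 -> 0 -> 3 -> 5 -> 2 -> 6 -> 14 -> 4 -> 7 -> 13 -> 9 -> 12 -> 15 -> 11 -> 10 -> 1 -> 8

Visit 16
16 → 0
0 → 3
0 → 5
5 → 2
2 → 6
6 → 14
14 → 4
4 → 7
7 → 13
13 → 9
13 → 12
13 → 15
15 → 11
4 → 10
10 → 1
16 → 8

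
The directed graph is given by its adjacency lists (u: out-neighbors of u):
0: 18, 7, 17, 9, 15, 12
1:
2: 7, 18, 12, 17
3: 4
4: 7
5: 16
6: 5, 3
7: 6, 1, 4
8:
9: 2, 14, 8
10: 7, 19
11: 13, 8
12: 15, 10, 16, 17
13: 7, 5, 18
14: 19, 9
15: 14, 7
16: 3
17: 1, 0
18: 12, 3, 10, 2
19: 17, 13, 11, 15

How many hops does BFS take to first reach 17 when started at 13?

Level 0: 13
Level 1: 5, 7, 18
Level 2: 1, 2, 3, 4, 6, 10, 12, 16
Level 3: 15, 17, 19
Level 4: 0, 11, 14
Level 5: 8, 9
17 first appears at level 3.

3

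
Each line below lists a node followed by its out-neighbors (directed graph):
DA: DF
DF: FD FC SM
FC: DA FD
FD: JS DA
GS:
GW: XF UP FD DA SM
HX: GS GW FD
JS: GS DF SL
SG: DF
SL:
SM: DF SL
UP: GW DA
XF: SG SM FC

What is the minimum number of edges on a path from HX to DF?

Level 0: HX
Level 1: FD, GS, GW
Level 2: DA, JS, SM, UP, XF
Level 3: DF, FC, SG, SL
DF first appears at level 3.

3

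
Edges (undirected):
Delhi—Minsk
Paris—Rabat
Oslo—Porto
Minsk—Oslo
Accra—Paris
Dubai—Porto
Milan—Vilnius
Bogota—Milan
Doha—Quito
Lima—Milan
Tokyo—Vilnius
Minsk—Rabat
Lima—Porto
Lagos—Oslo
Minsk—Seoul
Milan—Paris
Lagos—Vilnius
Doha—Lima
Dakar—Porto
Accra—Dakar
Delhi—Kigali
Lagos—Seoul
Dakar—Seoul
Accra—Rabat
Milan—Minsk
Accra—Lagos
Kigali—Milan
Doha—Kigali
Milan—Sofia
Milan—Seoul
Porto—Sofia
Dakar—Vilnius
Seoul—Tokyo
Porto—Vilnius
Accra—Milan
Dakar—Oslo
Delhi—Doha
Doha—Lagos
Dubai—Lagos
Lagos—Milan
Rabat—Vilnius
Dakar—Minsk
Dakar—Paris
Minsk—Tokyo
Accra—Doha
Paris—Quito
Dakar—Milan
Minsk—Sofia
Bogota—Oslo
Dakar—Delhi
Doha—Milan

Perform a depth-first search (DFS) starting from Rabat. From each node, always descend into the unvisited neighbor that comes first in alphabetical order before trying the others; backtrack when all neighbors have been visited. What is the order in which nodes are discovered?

Visit Rabat
Rabat → Accra
Accra → Dakar
Dakar → Delhi
Delhi → Doha
Doha → Kigali
Kigali → Milan
Milan → Bogota
Bogota → Oslo
Oslo → Lagos
Lagos → Dubai
Dubai → Porto
Porto → Lima
Porto → Sofia
Sofia → Minsk
Minsk → Seoul
Seoul → Tokyo
Tokyo → Vilnius
Milan → Paris
Paris → Quito

Rabat Accra Dakar Delhi Doha Kigali Milan Bogota Oslo Lagos Dubai Porto Lima Sofia Minsk Seoul Tokyo Vilnius Paris Quito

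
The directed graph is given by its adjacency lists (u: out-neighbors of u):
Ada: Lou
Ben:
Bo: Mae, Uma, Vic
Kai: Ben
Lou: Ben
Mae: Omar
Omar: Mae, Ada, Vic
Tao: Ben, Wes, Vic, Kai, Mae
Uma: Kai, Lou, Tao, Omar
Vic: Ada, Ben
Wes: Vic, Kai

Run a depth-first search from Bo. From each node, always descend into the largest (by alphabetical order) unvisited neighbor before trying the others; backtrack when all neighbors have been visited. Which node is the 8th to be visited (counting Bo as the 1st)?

Visit Bo
Bo → Vic
Vic → Ben
Vic → Ada
Ada → Lou
Bo → Uma
Uma → Tao
Tao → Wes
Wes → Kai
Tao → Mae
Mae → Omar

Visit order: Bo, Vic, Ben, Ada, Lou, Uma, Tao, Wes, Kai, Mae, Omar

Wes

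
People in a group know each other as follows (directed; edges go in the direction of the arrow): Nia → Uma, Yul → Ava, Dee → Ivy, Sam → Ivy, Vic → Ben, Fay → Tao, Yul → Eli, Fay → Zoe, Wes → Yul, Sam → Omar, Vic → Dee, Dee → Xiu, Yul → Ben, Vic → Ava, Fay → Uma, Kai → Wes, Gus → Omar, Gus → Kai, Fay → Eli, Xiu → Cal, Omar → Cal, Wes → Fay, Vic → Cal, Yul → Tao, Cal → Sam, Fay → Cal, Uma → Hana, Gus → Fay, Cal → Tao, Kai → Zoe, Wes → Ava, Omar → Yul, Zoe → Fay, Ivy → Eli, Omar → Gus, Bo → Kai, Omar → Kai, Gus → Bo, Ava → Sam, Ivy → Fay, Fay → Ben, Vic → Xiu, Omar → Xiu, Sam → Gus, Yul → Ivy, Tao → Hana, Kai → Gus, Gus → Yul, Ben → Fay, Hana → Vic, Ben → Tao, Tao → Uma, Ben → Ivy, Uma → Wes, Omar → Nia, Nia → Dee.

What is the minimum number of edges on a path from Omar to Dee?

Level 0: Omar
Level 1: Cal, Gus, Kai, Nia, Xiu, Yul
Level 2: Ava, Ben, Bo, Dee, Eli, Fay, Ivy, Sam, Tao, Uma, Wes, Zoe
Level 3: Hana
Level 4: Vic
Dee first appears at level 2.

2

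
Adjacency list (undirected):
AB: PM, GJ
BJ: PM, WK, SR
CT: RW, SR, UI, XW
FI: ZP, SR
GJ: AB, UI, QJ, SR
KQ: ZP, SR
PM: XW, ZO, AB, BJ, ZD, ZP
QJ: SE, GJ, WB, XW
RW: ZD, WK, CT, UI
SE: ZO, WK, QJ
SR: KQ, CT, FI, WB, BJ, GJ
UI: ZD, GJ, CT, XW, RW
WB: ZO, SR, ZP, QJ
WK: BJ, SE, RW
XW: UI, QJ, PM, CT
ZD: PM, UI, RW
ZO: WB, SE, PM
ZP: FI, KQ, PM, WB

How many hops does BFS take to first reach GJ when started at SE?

Level 0: SE
Level 1: QJ, WK, ZO
Level 2: BJ, GJ, PM, RW, WB, XW
Level 3: AB, CT, SR, UI, ZD, ZP
Level 4: FI, KQ
GJ first appears at level 2.

2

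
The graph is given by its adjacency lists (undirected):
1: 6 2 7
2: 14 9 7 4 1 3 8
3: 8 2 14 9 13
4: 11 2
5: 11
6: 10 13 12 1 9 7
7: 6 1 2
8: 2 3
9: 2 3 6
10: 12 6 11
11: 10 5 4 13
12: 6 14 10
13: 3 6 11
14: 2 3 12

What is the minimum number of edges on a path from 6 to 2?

2

Level 0: 6
Level 1: 1, 7, 9, 10, 12, 13
Level 2: 2, 3, 11, 14
Level 3: 4, 5, 8
2 first appears at level 2.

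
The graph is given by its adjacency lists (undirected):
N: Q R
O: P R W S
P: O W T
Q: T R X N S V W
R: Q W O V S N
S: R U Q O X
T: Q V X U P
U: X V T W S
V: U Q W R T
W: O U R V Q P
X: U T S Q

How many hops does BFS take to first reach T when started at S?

2

Level 0: S
Level 1: O, Q, R, U, X
Level 2: N, P, T, V, W
T first appears at level 2.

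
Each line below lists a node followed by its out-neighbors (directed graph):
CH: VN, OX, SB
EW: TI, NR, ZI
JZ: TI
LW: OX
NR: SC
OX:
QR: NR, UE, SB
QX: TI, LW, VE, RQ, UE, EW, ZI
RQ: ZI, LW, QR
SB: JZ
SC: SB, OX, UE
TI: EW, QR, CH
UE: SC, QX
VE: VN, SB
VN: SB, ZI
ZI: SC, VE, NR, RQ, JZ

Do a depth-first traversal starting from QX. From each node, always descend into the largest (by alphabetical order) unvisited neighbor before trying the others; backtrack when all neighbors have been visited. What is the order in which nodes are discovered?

Visit QX
QX → ZI
ZI → VE
VE → VN
VN → SB
SB → JZ
JZ → TI
TI → QR
QR → UE
UE → SC
SC → OX
QR → NR
TI → EW
TI → CH
ZI → RQ
RQ → LW

QX -> ZI -> VE -> VN -> SB -> JZ -> TI -> QR -> UE -> SC -> OX -> NR -> EW -> CH -> RQ -> LW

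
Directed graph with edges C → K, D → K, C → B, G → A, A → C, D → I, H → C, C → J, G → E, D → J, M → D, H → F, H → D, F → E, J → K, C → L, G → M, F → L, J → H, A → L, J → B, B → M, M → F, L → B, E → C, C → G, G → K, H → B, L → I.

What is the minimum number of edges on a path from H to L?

Level 0: H
Level 1: B, C, D, F
Level 2: E, G, I, J, K, L, M
Level 3: A
L first appears at level 2.

2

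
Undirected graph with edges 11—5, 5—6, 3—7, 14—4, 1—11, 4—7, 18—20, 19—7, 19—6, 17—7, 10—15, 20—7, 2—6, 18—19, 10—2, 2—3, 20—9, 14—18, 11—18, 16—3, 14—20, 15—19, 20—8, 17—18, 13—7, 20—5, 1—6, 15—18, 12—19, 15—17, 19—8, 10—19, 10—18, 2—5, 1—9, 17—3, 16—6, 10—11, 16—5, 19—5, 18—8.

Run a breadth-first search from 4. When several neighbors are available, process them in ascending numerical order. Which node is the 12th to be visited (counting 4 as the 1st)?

Visit 4; enqueue 7, 14 → queue [7, 14]
Visit 7; enqueue 3, 13, 17, 19, 20 → queue [14, 3, 13, 17, 19, 20]
Visit 14; enqueue 18 → queue [3, 13, 17, 19, 20, 18]
Visit 3; enqueue 2, 16 → queue [13, 17, 19, 20, 18, 2, 16]
Visit 13 → queue [17, 19, 20, 18, 2, 16]
Visit 17; enqueue 15 → queue [19, 20, 18, 2, 16, 15]
Visit 19; enqueue 5, 6, 8, 10, 12 → queue [20, 18, 2, 16, 15, 5, 6, 8, 10, 12]
Visit 20; enqueue 9 → queue [18, 2, 16, 15, 5, 6, 8, 10, 12, 9]
Visit 18; enqueue 11 → queue [2, 16, 15, 5, 6, 8, 10, 12, 9, 11]
Visit 2 → queue [16, 15, 5, 6, 8, 10, 12, 9, 11]
Visit 16 → queue [15, 5, 6, 8, 10, 12, 9, 11]
Visit 15 → queue [5, 6, 8, 10, 12, 9, 11]
Visit 5 → queue [6, 8, 10, 12, 9, 11]
Visit 6; enqueue 1 → queue [8, 10, 12, 9, 11, 1]
Visit 8 → queue [10, 12, 9, 11, 1]
Visit 10 → queue [12, 9, 11, 1]
Visit 12 → queue [9, 11, 1]
Visit 9 → queue [11, 1]
Visit 11 → queue [1]
Visit 1 → queue []

Visit order: 4, 7, 14, 3, 13, 17, 19, 20, 18, 2, 16, 15, 5, 6, 8, 10, 12, 9, 11, 1

15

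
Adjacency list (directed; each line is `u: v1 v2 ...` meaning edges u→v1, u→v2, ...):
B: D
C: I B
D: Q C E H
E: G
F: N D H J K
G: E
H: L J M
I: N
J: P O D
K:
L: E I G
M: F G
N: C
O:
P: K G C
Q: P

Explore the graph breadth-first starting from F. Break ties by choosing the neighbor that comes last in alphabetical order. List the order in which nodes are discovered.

Visit F; enqueue N, K, J, H, D → queue [N, K, J, H, D]
Visit N; enqueue C → queue [K, J, H, D, C]
Visit K → queue [J, H, D, C]
Visit J; enqueue P, O → queue [H, D, C, P, O]
Visit H; enqueue M, L → queue [D, C, P, O, M, L]
Visit D; enqueue Q, E → queue [C, P, O, M, L, Q, E]
Visit C; enqueue I, B → queue [P, O, M, L, Q, E, I, B]
Visit P; enqueue G → queue [O, M, L, Q, E, I, B, G]
Visit O → queue [M, L, Q, E, I, B, G]
Visit M → queue [L, Q, E, I, B, G]
Visit L → queue [Q, E, I, B, G]
Visit Q → queue [E, I, B, G]
Visit E → queue [I, B, G]
Visit I → queue [B, G]
Visit B → queue [G]
Visit G → queue []

F → N → K → J → H → D → C → P → O → M → L → Q → E → I → B → G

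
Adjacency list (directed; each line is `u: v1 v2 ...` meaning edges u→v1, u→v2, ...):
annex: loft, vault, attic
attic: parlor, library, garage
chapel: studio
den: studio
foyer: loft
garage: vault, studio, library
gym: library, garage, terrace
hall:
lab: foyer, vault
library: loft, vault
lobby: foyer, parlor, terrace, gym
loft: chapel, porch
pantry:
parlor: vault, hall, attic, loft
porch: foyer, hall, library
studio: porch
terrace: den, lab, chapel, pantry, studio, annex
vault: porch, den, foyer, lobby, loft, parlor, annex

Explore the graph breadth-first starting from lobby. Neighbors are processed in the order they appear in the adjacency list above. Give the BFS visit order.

lobby, foyer, parlor, terrace, gym, loft, vault, hall, attic, den, lab, chapel, pantry, studio, annex, library, garage, porch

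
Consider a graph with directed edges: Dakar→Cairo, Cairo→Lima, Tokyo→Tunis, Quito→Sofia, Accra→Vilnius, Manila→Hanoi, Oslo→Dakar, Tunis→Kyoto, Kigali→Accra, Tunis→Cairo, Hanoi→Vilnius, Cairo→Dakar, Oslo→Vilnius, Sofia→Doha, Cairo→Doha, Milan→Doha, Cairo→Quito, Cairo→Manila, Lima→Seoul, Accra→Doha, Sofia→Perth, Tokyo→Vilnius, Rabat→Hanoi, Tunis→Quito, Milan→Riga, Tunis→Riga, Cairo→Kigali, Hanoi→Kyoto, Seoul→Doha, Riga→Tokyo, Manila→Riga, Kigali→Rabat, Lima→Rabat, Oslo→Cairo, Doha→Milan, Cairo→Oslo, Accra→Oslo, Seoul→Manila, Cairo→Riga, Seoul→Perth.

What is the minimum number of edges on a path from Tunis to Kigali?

2

Level 0: Tunis
Level 1: Cairo, Kyoto, Quito, Riga
Level 2: Dakar, Doha, Kigali, Lima, Manila, Oslo, Sofia, Tokyo
Level 3: Accra, Hanoi, Milan, Perth, Rabat, Seoul, Vilnius
Kigali first appears at level 2.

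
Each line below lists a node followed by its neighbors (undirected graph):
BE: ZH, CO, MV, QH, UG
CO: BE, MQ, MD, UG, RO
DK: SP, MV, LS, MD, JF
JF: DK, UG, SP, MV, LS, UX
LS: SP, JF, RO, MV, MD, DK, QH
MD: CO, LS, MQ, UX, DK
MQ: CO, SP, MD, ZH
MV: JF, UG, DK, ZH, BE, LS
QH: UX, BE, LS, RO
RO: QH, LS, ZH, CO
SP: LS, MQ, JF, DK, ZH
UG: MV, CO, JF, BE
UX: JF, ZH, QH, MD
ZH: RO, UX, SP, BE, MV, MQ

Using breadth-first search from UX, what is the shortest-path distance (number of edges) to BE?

2

Level 0: UX
Level 1: JF, MD, QH, ZH
Level 2: BE, CO, DK, LS, MQ, MV, RO, SP, UG
BE first appears at level 2.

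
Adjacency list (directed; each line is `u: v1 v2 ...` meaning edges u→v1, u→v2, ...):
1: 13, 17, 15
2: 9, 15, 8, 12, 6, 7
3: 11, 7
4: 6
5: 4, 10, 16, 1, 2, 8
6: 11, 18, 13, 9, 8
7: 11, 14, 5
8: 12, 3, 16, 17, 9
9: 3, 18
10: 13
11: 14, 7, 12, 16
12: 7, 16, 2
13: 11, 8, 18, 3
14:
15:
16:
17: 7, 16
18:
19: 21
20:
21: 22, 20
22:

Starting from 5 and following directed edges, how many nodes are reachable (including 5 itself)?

18

BFS from 5 visits: 5, 1, 2, 4, 8, 10, 16, 13, 15, 17, 6, 7, 9, 12, 3, 11, 18, 14
Reachable nodes: 18 of 22 total.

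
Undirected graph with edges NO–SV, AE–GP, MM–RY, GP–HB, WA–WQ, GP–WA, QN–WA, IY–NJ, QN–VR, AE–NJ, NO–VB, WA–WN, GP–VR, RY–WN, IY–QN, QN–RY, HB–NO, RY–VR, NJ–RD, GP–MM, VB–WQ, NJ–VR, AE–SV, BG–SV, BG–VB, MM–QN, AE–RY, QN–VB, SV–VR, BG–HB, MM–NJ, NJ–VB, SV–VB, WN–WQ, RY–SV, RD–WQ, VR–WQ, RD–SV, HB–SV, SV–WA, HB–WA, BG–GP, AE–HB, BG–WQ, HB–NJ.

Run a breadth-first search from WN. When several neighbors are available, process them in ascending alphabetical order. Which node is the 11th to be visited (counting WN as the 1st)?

HB

Visit WN; enqueue RY, WA, WQ → queue [RY, WA, WQ]
Visit RY; enqueue AE, MM, QN, SV, VR → queue [WA, WQ, AE, MM, QN, SV, VR]
Visit WA; enqueue GP, HB → queue [WQ, AE, MM, QN, SV, VR, GP, HB]
Visit WQ; enqueue BG, RD, VB → queue [AE, MM, QN, SV, VR, GP, HB, BG, RD, VB]
Visit AE; enqueue NJ → queue [MM, QN, SV, VR, GP, HB, BG, RD, VB, NJ]
Visit MM → queue [QN, SV, VR, GP, HB, BG, RD, VB, NJ]
Visit QN; enqueue IY → queue [SV, VR, GP, HB, BG, RD, VB, NJ, IY]
Visit SV; enqueue NO → queue [VR, GP, HB, BG, RD, VB, NJ, IY, NO]
Visit VR → queue [GP, HB, BG, RD, VB, NJ, IY, NO]
Visit GP → queue [HB, BG, RD, VB, NJ, IY, NO]
Visit HB → queue [BG, RD, VB, NJ, IY, NO]
Visit BG → queue [RD, VB, NJ, IY, NO]
Visit RD → queue [VB, NJ, IY, NO]
Visit VB → queue [NJ, IY, NO]
Visit NJ → queue [IY, NO]
Visit IY → queue [NO]
Visit NO → queue []

Visit order: WN, RY, WA, WQ, AE, MM, QN, SV, VR, GP, HB, BG, RD, VB, NJ, IY, NO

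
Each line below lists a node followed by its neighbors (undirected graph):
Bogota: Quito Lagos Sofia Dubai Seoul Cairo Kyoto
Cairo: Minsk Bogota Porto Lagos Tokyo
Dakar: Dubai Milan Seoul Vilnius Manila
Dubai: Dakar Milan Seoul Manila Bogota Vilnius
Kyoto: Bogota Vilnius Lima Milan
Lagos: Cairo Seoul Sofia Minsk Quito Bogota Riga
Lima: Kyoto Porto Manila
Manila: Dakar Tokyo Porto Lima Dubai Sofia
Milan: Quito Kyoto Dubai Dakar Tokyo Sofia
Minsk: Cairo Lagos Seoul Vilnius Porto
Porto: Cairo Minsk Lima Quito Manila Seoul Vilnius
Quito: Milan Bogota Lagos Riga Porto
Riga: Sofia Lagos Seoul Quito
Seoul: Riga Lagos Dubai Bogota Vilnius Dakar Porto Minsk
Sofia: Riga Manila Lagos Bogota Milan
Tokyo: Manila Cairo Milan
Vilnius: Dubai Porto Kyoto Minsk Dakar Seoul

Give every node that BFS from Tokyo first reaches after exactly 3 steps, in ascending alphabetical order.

Riga, Seoul, Vilnius

Level 0: Tokyo
Level 1: Cairo, Manila, Milan
Level 2: Bogota, Dakar, Dubai, Kyoto, Lagos, Lima, Minsk, Porto, Quito, Sofia
Level 3: Riga, Seoul, Vilnius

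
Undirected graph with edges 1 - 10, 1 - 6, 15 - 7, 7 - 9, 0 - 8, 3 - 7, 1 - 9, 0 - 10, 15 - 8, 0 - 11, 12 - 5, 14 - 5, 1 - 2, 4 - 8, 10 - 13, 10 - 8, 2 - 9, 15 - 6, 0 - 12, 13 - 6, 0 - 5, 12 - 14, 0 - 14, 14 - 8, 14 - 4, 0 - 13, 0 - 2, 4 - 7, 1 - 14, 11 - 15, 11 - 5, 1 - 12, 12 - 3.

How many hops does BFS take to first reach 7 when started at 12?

2

Level 0: 12
Level 1: 0, 1, 3, 5, 14
Level 2: 2, 4, 6, 7, 8, 9, 10, 11, 13
Level 3: 15
7 first appears at level 2.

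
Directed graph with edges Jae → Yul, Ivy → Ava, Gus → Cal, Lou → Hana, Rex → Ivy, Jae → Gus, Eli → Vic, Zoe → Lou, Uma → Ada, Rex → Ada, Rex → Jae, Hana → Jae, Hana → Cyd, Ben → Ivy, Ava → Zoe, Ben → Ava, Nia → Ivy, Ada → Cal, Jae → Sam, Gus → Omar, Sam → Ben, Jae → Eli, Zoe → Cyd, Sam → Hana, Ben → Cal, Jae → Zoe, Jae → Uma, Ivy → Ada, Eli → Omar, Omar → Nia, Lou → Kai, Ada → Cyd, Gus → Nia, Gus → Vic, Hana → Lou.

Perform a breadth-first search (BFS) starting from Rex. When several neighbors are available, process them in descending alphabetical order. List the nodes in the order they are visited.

Visit Rex; enqueue Jae, Ivy, Ada → queue [Jae, Ivy, Ada]
Visit Jae; enqueue Zoe, Yul, Uma, Sam, Gus, Eli → queue [Ivy, Ada, Zoe, Yul, Uma, Sam, Gus, Eli]
Visit Ivy; enqueue Ava → queue [Ada, Zoe, Yul, Uma, Sam, Gus, Eli, Ava]
Visit Ada; enqueue Cyd, Cal → queue [Zoe, Yul, Uma, Sam, Gus, Eli, Ava, Cyd, Cal]
Visit Zoe; enqueue Lou → queue [Yul, Uma, Sam, Gus, Eli, Ava, Cyd, Cal, Lou]
Visit Yul → queue [Uma, Sam, Gus, Eli, Ava, Cyd, Cal, Lou]
Visit Uma → queue [Sam, Gus, Eli, Ava, Cyd, Cal, Lou]
Visit Sam; enqueue Hana, Ben → queue [Gus, Eli, Ava, Cyd, Cal, Lou, Hana, Ben]
Visit Gus; enqueue Vic, Omar, Nia → queue [Eli, Ava, Cyd, Cal, Lou, Hana, Ben, Vic, Omar, Nia]
Visit Eli → queue [Ava, Cyd, Cal, Lou, Hana, Ben, Vic, Omar, Nia]
Visit Ava → queue [Cyd, Cal, Lou, Hana, Ben, Vic, Omar, Nia]
Visit Cyd → queue [Cal, Lou, Hana, Ben, Vic, Omar, Nia]
Visit Cal → queue [Lou, Hana, Ben, Vic, Omar, Nia]
Visit Lou; enqueue Kai → queue [Hana, Ben, Vic, Omar, Nia, Kai]
Visit Hana → queue [Ben, Vic, Omar, Nia, Kai]
Visit Ben → queue [Vic, Omar, Nia, Kai]
Visit Vic → queue [Omar, Nia, Kai]
Visit Omar → queue [Nia, Kai]
Visit Nia → queue [Kai]
Visit Kai → queue []

Rex, Jae, Ivy, Ada, Zoe, Yul, Uma, Sam, Gus, Eli, Ava, Cyd, Cal, Lou, Hana, Ben, Vic, Omar, Nia, Kai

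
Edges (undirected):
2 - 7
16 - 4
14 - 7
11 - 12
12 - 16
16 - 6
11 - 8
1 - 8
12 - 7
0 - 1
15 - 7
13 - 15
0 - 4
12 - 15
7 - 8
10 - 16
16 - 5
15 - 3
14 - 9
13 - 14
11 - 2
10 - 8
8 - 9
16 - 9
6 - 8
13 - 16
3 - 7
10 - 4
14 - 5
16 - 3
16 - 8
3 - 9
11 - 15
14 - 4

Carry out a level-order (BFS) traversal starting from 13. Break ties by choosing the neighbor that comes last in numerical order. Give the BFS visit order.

Visit 13; enqueue 16, 15, 14 → queue [16, 15, 14]
Visit 16; enqueue 12, 10, 9, 8, 6, 5, 4, 3 → queue [15, 14, 12, 10, 9, 8, 6, 5, 4, 3]
Visit 15; enqueue 11, 7 → queue [14, 12, 10, 9, 8, 6, 5, 4, 3, 11, 7]
Visit 14 → queue [12, 10, 9, 8, 6, 5, 4, 3, 11, 7]
Visit 12 → queue [10, 9, 8, 6, 5, 4, 3, 11, 7]
Visit 10 → queue [9, 8, 6, 5, 4, 3, 11, 7]
Visit 9 → queue [8, 6, 5, 4, 3, 11, 7]
Visit 8; enqueue 1 → queue [6, 5, 4, 3, 11, 7, 1]
Visit 6 → queue [5, 4, 3, 11, 7, 1]
Visit 5 → queue [4, 3, 11, 7, 1]
Visit 4; enqueue 0 → queue [3, 11, 7, 1, 0]
Visit 3 → queue [11, 7, 1, 0]
Visit 11; enqueue 2 → queue [7, 1, 0, 2]
Visit 7 → queue [1, 0, 2]
Visit 1 → queue [0, 2]
Visit 0 → queue [2]
Visit 2 → queue []

13 16 15 14 12 10 9 8 6 5 4 3 11 7 1 0 2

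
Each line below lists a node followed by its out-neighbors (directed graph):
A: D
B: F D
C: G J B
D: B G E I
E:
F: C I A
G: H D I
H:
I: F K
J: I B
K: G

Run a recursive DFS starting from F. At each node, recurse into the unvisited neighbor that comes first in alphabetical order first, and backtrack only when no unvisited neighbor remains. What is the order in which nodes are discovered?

Visit F
F → A
A → D
D → B
D → E
D → G
G → H
G → I
I → K
F → C
C → J

F -> A -> D -> B -> E -> G -> H -> I -> K -> C -> J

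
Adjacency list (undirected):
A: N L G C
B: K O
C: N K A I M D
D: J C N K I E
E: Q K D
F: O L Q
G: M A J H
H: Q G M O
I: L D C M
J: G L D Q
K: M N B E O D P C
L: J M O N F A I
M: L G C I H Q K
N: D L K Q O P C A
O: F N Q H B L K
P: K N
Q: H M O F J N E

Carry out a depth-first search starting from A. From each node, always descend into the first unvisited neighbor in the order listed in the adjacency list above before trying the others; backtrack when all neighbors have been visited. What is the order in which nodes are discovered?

A -> N -> D -> J -> G -> M -> L -> O -> F -> Q -> H -> E -> K -> B -> P -> C -> I

Visit A
A → N
N → D
D → J
J → G
G → M
M → L
L → O
O → F
F → Q
Q → H
Q → E
E → K
K → B
K → P
K → C
C → I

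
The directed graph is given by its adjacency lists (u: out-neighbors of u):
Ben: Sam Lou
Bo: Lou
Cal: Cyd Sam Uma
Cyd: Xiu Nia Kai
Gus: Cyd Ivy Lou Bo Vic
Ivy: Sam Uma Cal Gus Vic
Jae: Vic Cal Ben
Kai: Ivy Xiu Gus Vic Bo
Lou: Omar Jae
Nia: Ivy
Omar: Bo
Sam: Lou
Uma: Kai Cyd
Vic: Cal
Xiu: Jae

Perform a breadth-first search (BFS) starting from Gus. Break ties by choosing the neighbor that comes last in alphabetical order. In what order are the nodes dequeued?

Gus Vic Lou Ivy Cyd Bo Cal Omar Jae Uma Sam Xiu Nia Kai Ben

Visit Gus; enqueue Vic, Lou, Ivy, Cyd, Bo → queue [Vic, Lou, Ivy, Cyd, Bo]
Visit Vic; enqueue Cal → queue [Lou, Ivy, Cyd, Bo, Cal]
Visit Lou; enqueue Omar, Jae → queue [Ivy, Cyd, Bo, Cal, Omar, Jae]
Visit Ivy; enqueue Uma, Sam → queue [Cyd, Bo, Cal, Omar, Jae, Uma, Sam]
Visit Cyd; enqueue Xiu, Nia, Kai → queue [Bo, Cal, Omar, Jae, Uma, Sam, Xiu, Nia, Kai]
Visit Bo → queue [Cal, Omar, Jae, Uma, Sam, Xiu, Nia, Kai]
Visit Cal → queue [Omar, Jae, Uma, Sam, Xiu, Nia, Kai]
Visit Omar → queue [Jae, Uma, Sam, Xiu, Nia, Kai]
Visit Jae; enqueue Ben → queue [Uma, Sam, Xiu, Nia, Kai, Ben]
Visit Uma → queue [Sam, Xiu, Nia, Kai, Ben]
Visit Sam → queue [Xiu, Nia, Kai, Ben]
Visit Xiu → queue [Nia, Kai, Ben]
Visit Nia → queue [Kai, Ben]
Visit Kai → queue [Ben]
Visit Ben → queue []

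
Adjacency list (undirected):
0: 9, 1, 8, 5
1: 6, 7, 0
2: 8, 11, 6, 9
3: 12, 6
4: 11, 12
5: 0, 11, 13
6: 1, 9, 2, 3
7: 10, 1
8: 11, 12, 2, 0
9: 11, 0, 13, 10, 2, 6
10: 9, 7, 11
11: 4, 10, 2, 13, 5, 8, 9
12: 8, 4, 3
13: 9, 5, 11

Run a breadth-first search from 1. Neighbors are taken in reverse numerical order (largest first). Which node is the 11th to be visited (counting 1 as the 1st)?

Visit 1; enqueue 7, 6, 0 → queue [7, 6, 0]
Visit 7; enqueue 10 → queue [6, 0, 10]
Visit 6; enqueue 9, 3, 2 → queue [0, 10, 9, 3, 2]
Visit 0; enqueue 8, 5 → queue [10, 9, 3, 2, 8, 5]
Visit 10; enqueue 11 → queue [9, 3, 2, 8, 5, 11]
Visit 9; enqueue 13 → queue [3, 2, 8, 5, 11, 13]
Visit 3; enqueue 12 → queue [2, 8, 5, 11, 13, 12]
Visit 2 → queue [8, 5, 11, 13, 12]
Visit 8 → queue [5, 11, 13, 12]
Visit 5 → queue [11, 13, 12]
Visit 11; enqueue 4 → queue [13, 12, 4]
Visit 13 → queue [12, 4]
Visit 12 → queue [4]
Visit 4 → queue []

Visit order: 1, 7, 6, 0, 10, 9, 3, 2, 8, 5, 11, 13, 12, 4

11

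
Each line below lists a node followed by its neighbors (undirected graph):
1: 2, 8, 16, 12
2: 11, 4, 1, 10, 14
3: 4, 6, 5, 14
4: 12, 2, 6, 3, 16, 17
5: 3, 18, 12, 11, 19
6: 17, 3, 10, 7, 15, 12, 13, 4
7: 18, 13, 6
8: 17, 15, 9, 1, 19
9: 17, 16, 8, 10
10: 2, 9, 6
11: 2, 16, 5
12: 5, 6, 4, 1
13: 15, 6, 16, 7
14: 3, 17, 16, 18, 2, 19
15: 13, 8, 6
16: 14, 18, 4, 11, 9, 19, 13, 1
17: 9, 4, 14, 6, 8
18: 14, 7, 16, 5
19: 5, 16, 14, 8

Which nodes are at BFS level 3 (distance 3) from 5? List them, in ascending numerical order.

Level 0: 5
Level 1: 3, 11, 12, 18, 19
Level 2: 1, 2, 4, 6, 7, 8, 14, 16
Level 3: 9, 10, 13, 15, 17

9, 10, 13, 15, 17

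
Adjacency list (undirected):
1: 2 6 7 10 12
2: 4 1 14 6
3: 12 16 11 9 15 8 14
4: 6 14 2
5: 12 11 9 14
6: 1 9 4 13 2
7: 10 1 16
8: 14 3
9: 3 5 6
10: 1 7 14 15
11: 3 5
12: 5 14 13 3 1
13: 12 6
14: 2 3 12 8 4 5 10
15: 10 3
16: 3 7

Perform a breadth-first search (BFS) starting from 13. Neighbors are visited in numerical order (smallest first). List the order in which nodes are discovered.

13, 6, 12, 1, 2, 4, 9, 3, 5, 14, 7, 10, 8, 11, 15, 16

Visit 13; enqueue 6, 12 → queue [6, 12]
Visit 6; enqueue 1, 2, 4, 9 → queue [12, 1, 2, 4, 9]
Visit 12; enqueue 3, 5, 14 → queue [1, 2, 4, 9, 3, 5, 14]
Visit 1; enqueue 7, 10 → queue [2, 4, 9, 3, 5, 14, 7, 10]
Visit 2 → queue [4, 9, 3, 5, 14, 7, 10]
Visit 4 → queue [9, 3, 5, 14, 7, 10]
Visit 9 → queue [3, 5, 14, 7, 10]
Visit 3; enqueue 8, 11, 15, 16 → queue [5, 14, 7, 10, 8, 11, 15, 16]
Visit 5 → queue [14, 7, 10, 8, 11, 15, 16]
Visit 14 → queue [7, 10, 8, 11, 15, 16]
Visit 7 → queue [10, 8, 11, 15, 16]
Visit 10 → queue [8, 11, 15, 16]
Visit 8 → queue [11, 15, 16]
Visit 11 → queue [15, 16]
Visit 15 → queue [16]
Visit 16 → queue []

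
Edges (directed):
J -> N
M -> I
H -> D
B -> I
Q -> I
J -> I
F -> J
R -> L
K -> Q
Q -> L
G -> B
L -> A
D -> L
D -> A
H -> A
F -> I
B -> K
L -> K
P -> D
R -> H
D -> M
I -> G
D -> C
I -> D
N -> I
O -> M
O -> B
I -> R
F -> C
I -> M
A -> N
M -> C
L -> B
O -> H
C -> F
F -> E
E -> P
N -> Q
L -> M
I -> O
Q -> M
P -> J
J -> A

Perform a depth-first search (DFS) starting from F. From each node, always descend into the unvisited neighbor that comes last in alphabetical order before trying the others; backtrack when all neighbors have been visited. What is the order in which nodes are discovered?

Visit F
F → J
J → N
N → Q
Q → M
M → I
I → R
R → L
L → K
L → B
L → A
R → H
H → D
D → C
I → O
I → G
F → E
E → P

F J N Q M I R L K B A H D C O G E P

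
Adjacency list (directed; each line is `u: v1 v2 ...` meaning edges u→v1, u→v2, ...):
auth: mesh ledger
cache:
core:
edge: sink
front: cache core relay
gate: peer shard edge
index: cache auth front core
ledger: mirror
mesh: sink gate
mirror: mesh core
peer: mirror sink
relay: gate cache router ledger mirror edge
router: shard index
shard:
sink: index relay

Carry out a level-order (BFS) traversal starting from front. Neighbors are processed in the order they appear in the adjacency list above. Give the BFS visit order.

Visit front; enqueue cache, core, relay → queue [cache, core, relay]
Visit cache → queue [core, relay]
Visit core → queue [relay]
Visit relay; enqueue gate, router, ledger, mirror, edge → queue [gate, router, ledger, mirror, edge]
Visit gate; enqueue peer, shard → queue [router, ledger, mirror, edge, peer, shard]
Visit router; enqueue index → queue [ledger, mirror, edge, peer, shard, index]
Visit ledger → queue [mirror, edge, peer, shard, index]
Visit mirror; enqueue mesh → queue [edge, peer, shard, index, mesh]
Visit edge; enqueue sink → queue [peer, shard, index, mesh, sink]
Visit peer → queue [shard, index, mesh, sink]
Visit shard → queue [index, mesh, sink]
Visit index; enqueue auth → queue [mesh, sink, auth]
Visit mesh → queue [sink, auth]
Visit sink → queue [auth]
Visit auth → queue []

front -> cache -> core -> relay -> gate -> router -> ledger -> mirror -> edge -> peer -> shard -> index -> mesh -> sink -> auth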